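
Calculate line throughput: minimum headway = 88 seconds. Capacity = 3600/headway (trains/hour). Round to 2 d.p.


Capacity = 3600 / headway
Capacity = 3600 / 88
Capacity = 40.91 trains/hour

40.91


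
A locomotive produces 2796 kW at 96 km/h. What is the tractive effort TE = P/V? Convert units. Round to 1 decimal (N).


Convert: P = 2796 kW = 2796000 W
V = 96 / 3.6 = 26.6667 m/s
TE = 2796000 / 26.6667
TE = 104850.0 N

104850.0


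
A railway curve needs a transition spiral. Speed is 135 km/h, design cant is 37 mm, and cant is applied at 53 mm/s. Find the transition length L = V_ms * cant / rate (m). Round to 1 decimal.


Convert speed: V = 135 / 3.6 = 37.5 m/s
L = 37.5 * 37 / 53
L = 1387.5 / 53
L = 26.2 m

26.2


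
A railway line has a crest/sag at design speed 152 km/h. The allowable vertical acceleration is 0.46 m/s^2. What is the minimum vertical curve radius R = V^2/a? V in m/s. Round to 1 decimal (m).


Convert speed: V = 152 / 3.6 = 42.2222 m/s
V^2 = 1782.716 m^2/s^2
R_v = 1782.716 / 0.46
R_v = 3875.5 m

3875.5


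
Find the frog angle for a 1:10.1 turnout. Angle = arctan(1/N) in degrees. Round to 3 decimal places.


1/N = 1/10.1 = 0.09901
angle = arctan(0.09901) = 0.098688 rad
angle = 0.098688 * 180/pi = 5.654 degrees

5.654


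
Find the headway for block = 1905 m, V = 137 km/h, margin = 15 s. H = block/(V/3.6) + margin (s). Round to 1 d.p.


V = 137 / 3.6 = 38.0556 m/s
Block traversal time = 1905 / 38.0556 = 50.0584 s
Headway = 50.0584 + 15
Headway = 65.1 s

65.1


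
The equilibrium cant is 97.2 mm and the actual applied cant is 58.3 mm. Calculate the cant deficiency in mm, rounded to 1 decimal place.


Cant deficiency = equilibrium cant - actual cant
CD = 97.2 - 58.3
CD = 38.9 mm

38.9


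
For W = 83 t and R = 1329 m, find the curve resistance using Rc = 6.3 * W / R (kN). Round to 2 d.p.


Rc = 6.3 * W / R
Rc = 6.3 * 83 / 1329
Rc = 522.9 / 1329
Rc = 0.39 kN

0.39


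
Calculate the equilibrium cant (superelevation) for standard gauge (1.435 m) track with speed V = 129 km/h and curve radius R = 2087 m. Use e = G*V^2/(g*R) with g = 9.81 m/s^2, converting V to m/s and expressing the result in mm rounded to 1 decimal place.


Convert speed: V = 129 / 3.6 = 35.8333 m/s
Apply formula: e = 1.435 * 35.8333^2 / (9.81 * 2087)
e = 1.435 * 1284.0278 / 20473.47
e = 0.089998 m = 90.0 mm

90.0


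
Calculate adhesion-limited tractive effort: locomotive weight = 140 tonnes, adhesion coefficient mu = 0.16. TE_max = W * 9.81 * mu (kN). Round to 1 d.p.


TE_max = W * g * mu
TE_max = 140 * 9.81 * 0.16
TE_max = 1373.4 * 0.16
TE_max = 219.7 kN

219.7


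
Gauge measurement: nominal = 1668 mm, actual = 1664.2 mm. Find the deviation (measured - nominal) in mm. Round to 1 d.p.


Deviation = measured - nominal
Deviation = 1664.2 - 1668
Deviation = -3.8 mm

-3.8


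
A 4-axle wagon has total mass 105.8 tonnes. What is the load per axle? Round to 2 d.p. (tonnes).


Load per axle = total weight / number of axles
Load = 105.8 / 4
Load = 26.45 tonnes

26.45


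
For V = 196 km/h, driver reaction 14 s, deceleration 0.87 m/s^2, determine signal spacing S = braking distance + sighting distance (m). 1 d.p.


V = 196 / 3.6 = 54.4444 m/s
Braking distance = 54.4444^2 / (2*0.87) = 1703.5618 m
Sighting distance = 54.4444 * 14 = 762.2222 m
S = 1703.5618 + 762.2222 = 2465.8 m

2465.8


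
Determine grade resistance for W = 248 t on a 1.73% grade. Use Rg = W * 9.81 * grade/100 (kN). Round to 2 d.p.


Rg = W * 9.81 * grade / 100
Rg = 248 * 9.81 * 1.73 / 100
Rg = 2432.88 * 0.0173
Rg = 42.09 kN

42.09


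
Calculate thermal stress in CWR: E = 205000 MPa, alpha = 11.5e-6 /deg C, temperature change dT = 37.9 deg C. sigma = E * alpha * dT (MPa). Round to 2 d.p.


sigma = E * alpha * dT
sigma = 205000 * 11.5e-6 * 37.9
sigma = 2.3575 * 37.9
sigma = 89.35 MPa

89.35


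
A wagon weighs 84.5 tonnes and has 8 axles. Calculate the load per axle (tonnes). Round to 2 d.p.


Load per axle = total weight / number of axles
Load = 84.5 / 8
Load = 10.56 tonnes

10.56


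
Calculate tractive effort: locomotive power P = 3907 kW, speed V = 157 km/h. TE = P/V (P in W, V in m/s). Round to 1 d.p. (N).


Convert: P = 3907 kW = 3907000 W
V = 157 / 3.6 = 43.6111 m/s
TE = 3907000 / 43.6111
TE = 89587.3 N

89587.3


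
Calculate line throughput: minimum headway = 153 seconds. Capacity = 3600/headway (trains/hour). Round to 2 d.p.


Capacity = 3600 / headway
Capacity = 3600 / 153
Capacity = 23.53 trains/hour

23.53


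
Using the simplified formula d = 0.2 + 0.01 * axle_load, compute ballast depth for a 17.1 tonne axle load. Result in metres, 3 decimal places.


d = 0.2 + 0.01 * 17.1
d = 0.2 + 0.171
d = 0.371 m

0.371


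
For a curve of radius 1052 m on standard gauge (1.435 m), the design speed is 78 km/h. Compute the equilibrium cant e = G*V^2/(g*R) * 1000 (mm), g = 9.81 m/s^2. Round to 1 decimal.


Convert speed: V = 78 / 3.6 = 21.6667 m/s
Apply formula: e = 1.435 * 21.6667^2 / (9.81 * 1052)
e = 1.435 * 469.4444 / 10320.12
e = 0.065276 m = 65.3 mm

65.3


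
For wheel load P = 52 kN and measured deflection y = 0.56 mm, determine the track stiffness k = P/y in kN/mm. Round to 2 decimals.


Track stiffness k = P / y
k = 52 / 0.56
k = 92.86 kN/mm

92.86


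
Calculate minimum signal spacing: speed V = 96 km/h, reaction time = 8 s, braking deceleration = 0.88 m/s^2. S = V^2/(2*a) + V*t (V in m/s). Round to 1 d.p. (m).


V = 96 / 3.6 = 26.6667 m/s
Braking distance = 26.6667^2 / (2*0.88) = 404.0404 m
Sighting distance = 26.6667 * 8 = 213.3333 m
S = 404.0404 + 213.3333 = 617.4 m

617.4


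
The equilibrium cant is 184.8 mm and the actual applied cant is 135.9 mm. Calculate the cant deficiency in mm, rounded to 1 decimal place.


Cant deficiency = equilibrium cant - actual cant
CD = 184.8 - 135.9
CD = 48.9 mm

48.9


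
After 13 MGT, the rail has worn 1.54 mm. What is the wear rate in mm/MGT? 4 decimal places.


Wear rate = total wear / cumulative tonnage
Rate = 1.54 / 13
Rate = 0.1185 mm/MGT

0.1185


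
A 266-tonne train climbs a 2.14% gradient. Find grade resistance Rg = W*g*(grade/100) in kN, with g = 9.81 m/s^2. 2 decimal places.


Rg = W * 9.81 * grade / 100
Rg = 266 * 9.81 * 2.14 / 100
Rg = 2609.46 * 0.0214
Rg = 55.84 kN

55.84


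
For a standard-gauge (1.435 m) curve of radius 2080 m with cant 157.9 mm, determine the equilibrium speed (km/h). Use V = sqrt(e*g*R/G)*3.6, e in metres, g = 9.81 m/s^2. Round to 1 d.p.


Convert cant: e = 157.9 mm = 0.1579 m
V_ms = sqrt(0.1579 * 9.81 * 2080 / 1.435)
V_ms = sqrt(2245.238969) = 47.384 m/s
V = 47.384 * 3.6 = 170.6 km/h

170.6


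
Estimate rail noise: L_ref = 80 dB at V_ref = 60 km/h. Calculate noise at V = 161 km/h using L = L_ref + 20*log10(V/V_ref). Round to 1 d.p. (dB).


V/V_ref = 161 / 60 = 2.683333
log10(2.683333) = 0.428675
20 * 0.428675 = 8.5735
L = 80 + 8.5735 = 88.6 dB

88.6


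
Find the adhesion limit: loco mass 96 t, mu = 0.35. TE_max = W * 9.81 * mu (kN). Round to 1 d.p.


TE_max = W * g * mu
TE_max = 96 * 9.81 * 0.35
TE_max = 941.76 * 0.35
TE_max = 329.6 kN

329.6


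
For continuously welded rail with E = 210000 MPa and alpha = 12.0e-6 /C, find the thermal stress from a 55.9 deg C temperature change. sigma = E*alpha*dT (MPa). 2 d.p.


sigma = E * alpha * dT
sigma = 210000 * 12.0e-6 * 55.9
sigma = 2.52 * 55.9
sigma = 140.87 MPa

140.87


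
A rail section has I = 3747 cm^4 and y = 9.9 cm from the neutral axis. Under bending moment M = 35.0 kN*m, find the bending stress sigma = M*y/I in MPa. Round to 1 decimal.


Convert units:
M = 35.0 kN*m = 35000000 N*mm
y = 9.9 cm = 99 mm
I = 3747 cm^4 = 37470000 mm^4
sigma = 35000000 * 99 / 37470000
sigma = 92.5 MPa

92.5


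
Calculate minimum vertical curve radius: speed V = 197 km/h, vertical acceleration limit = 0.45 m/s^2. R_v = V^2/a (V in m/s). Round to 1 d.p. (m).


Convert speed: V = 197 / 3.6 = 54.7222 m/s
V^2 = 2994.5216 m^2/s^2
R_v = 2994.5216 / 0.45
R_v = 6654.5 m

6654.5


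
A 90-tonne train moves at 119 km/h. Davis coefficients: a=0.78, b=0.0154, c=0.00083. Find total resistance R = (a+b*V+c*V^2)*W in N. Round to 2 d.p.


b*V = 0.0154 * 119 = 1.8326
c*V^2 = 0.00083 * 14161 = 11.75363
R_per_t = 0.78 + 1.8326 + 11.75363 = 14.36623 N/t
R_total = 14.36623 * 90 = 1292.96 N

1292.96


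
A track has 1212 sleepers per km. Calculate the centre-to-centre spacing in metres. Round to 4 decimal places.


Spacing = 1000 m / number of sleepers
Spacing = 1000 / 1212
Spacing = 0.8251 m

0.8251


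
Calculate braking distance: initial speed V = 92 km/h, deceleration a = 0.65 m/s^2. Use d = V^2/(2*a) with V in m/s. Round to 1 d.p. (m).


Convert speed: V = 92 / 3.6 = 25.5556 m/s
V^2 = 653.0864
d = 653.0864 / (2 * 0.65)
d = 653.0864 / 1.3
d = 502.4 m

502.4


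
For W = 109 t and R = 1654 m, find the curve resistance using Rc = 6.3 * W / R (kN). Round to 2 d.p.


Rc = 6.3 * W / R
Rc = 6.3 * 109 / 1654
Rc = 686.7 / 1654
Rc = 0.42 kN

0.42


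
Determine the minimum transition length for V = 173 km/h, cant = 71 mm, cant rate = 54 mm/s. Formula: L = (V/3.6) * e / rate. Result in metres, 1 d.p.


Convert speed: V = 173 / 3.6 = 48.0556 m/s
L = 48.0556 * 71 / 54
L = 3411.9444 / 54
L = 63.2 m

63.2


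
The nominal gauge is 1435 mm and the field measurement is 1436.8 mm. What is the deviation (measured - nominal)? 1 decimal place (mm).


Deviation = measured - nominal
Deviation = 1436.8 - 1435
Deviation = 1.8 mm

1.8


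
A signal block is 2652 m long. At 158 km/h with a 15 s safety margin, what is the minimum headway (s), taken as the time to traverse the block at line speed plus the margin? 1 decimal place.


V = 158 / 3.6 = 43.8889 m/s
Block traversal time = 2652 / 43.8889 = 60.4253 s
Headway = 60.4253 + 15
Headway = 75.4 s

75.4


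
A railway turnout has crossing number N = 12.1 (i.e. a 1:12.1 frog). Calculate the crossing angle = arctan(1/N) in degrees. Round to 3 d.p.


1/N = 1/12.1 = 0.082645
angle = arctan(0.082645) = 0.082457 rad
angle = 0.082457 * 180/pi = 4.724 degrees

4.724


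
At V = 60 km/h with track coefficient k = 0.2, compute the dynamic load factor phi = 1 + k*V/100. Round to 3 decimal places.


phi = 1 + k * V / 100
phi = 1 + 0.2 * 60 / 100
phi = 1 + 0.12
phi = 1.120

1.120


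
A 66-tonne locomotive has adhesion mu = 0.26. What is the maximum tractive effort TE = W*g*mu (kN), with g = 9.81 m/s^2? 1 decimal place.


TE_max = W * g * mu
TE_max = 66 * 9.81 * 0.26
TE_max = 647.46 * 0.26
TE_max = 168.3 kN

168.3


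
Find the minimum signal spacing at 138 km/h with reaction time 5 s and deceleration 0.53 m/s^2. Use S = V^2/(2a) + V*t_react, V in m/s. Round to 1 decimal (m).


V = 138 / 3.6 = 38.3333 m/s
Braking distance = 38.3333^2 / (2*0.53) = 1386.2683 m
Sighting distance = 38.3333 * 5 = 191.6667 m
S = 1386.2683 + 191.6667 = 1577.9 m

1577.9


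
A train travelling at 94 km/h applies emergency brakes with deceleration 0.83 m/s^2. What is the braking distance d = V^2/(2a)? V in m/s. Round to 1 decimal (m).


Convert speed: V = 94 / 3.6 = 26.1111 m/s
V^2 = 681.7901
d = 681.7901 / (2 * 0.83)
d = 681.7901 / 1.66
d = 410.7 m

410.7


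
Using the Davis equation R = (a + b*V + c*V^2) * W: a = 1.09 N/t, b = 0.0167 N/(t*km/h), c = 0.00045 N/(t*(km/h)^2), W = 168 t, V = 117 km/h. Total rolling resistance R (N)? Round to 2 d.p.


b*V = 0.0167 * 117 = 1.9539
c*V^2 = 0.00045 * 13689 = 6.16005
R_per_t = 1.09 + 1.9539 + 6.16005 = 9.20395 N/t
R_total = 9.20395 * 168 = 1546.26 N

1546.26


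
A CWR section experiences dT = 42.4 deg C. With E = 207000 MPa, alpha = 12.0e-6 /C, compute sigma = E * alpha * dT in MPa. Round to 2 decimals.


sigma = E * alpha * dT
sigma = 207000 * 12.0e-6 * 42.4
sigma = 2.484 * 42.4
sigma = 105.32 MPa

105.32


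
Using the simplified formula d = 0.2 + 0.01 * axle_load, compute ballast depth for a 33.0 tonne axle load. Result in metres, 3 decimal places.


d = 0.2 + 0.01 * 33.0
d = 0.2 + 0.33
d = 0.530 m

0.530


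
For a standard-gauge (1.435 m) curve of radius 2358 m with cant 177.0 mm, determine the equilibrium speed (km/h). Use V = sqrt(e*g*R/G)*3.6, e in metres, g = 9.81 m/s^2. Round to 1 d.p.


Convert cant: e = 177.0 mm = 0.1770 m
V_ms = sqrt(0.1770 * 9.81 * 2358 / 1.435)
V_ms = sqrt(2853.212864) = 53.4155 m/s
V = 53.4155 * 3.6 = 192.3 km/h

192.3


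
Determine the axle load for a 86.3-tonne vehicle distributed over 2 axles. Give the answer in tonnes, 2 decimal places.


Load per axle = total weight / number of axles
Load = 86.3 / 2
Load = 43.15 tonnes

43.15


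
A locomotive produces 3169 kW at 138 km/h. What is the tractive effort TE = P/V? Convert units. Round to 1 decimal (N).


Convert: P = 3169 kW = 3169000 W
V = 138 / 3.6 = 38.3333 m/s
TE = 3169000 / 38.3333
TE = 82669.6 N

82669.6


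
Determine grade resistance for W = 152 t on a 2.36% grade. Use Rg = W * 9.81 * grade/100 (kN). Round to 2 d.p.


Rg = W * 9.81 * grade / 100
Rg = 152 * 9.81 * 2.36 / 100
Rg = 1491.12 * 0.0236
Rg = 35.19 kN

35.19


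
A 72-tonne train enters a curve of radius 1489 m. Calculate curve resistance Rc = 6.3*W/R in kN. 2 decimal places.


Rc = 6.3 * W / R
Rc = 6.3 * 72 / 1489
Rc = 453.6 / 1489
Rc = 0.30 kN

0.30


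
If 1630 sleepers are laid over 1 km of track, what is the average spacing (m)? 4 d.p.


Spacing = 1000 m / number of sleepers
Spacing = 1000 / 1630
Spacing = 0.6135 m

0.6135


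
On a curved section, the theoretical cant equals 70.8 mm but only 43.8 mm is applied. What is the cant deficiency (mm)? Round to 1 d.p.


Cant deficiency = equilibrium cant - actual cant
CD = 70.8 - 43.8
CD = 27.0 mm

27.0


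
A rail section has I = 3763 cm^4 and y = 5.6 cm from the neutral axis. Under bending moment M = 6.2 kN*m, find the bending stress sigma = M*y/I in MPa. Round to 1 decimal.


Convert units:
M = 6.2 kN*m = 6200000 N*mm
y = 5.6 cm = 56 mm
I = 3763 cm^4 = 37630000 mm^4
sigma = 6200000 * 56 / 37630000
sigma = 9.2 MPa

9.2


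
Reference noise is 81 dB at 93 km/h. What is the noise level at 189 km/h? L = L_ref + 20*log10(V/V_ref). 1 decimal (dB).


V/V_ref = 189 / 93 = 2.032258
log10(2.032258) = 0.307979
20 * 0.307979 = 6.1596
L = 81 + 6.1596 = 87.2 dB

87.2


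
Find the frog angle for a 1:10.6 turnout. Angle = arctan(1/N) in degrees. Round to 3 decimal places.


1/N = 1/10.6 = 0.09434
angle = arctan(0.09434) = 0.094061 rad
angle = 0.094061 * 180/pi = 5.389 degrees

5.389


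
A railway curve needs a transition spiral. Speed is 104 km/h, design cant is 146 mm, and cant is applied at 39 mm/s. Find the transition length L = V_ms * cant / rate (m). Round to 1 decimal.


Convert speed: V = 104 / 3.6 = 28.8889 m/s
L = 28.8889 * 146 / 39
L = 4217.7778 / 39
L = 108.1 m

108.1


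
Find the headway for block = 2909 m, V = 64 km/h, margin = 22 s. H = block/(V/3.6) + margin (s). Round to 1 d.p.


V = 64 / 3.6 = 17.7778 m/s
Block traversal time = 2909 / 17.7778 = 163.6312 s
Headway = 163.6312 + 22
Headway = 185.6 s

185.6


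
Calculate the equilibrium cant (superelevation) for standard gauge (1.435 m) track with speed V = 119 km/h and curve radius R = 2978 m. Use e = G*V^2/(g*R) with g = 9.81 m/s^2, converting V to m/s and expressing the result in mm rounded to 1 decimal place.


Convert speed: V = 119 / 3.6 = 33.0556 m/s
Apply formula: e = 1.435 * 33.0556^2 / (9.81 * 2978)
e = 1.435 * 1092.6698 / 29214.18
e = 0.053672 m = 53.7 mm

53.7


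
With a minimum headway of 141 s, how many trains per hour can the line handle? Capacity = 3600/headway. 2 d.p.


Capacity = 3600 / headway
Capacity = 3600 / 141
Capacity = 25.53 trains/hour

25.53


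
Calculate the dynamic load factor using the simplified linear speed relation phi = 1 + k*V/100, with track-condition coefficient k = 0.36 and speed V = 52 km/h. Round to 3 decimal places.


phi = 1 + k * V / 100
phi = 1 + 0.36 * 52 / 100
phi = 1 + 0.1872
phi = 1.187

1.187


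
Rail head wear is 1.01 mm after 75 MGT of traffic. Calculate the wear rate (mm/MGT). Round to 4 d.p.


Wear rate = total wear / cumulative tonnage
Rate = 1.01 / 75
Rate = 0.0135 mm/MGT

0.0135


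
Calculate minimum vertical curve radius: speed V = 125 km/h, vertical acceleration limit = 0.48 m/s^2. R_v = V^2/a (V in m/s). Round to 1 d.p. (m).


Convert speed: V = 125 / 3.6 = 34.7222 m/s
V^2 = 1205.6327 m^2/s^2
R_v = 1205.6327 / 0.48
R_v = 2511.7 m

2511.7


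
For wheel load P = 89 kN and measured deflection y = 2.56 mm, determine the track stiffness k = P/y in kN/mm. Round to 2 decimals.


Track stiffness k = P / y
k = 89 / 2.56
k = 34.77 kN/mm

34.77


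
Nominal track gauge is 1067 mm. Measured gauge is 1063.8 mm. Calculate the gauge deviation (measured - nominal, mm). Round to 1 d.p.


Deviation = measured - nominal
Deviation = 1063.8 - 1067
Deviation = -3.2 mm

-3.2


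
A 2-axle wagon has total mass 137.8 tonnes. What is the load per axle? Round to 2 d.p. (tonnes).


Load per axle = total weight / number of axles
Load = 137.8 / 2
Load = 68.90 tonnes

68.90


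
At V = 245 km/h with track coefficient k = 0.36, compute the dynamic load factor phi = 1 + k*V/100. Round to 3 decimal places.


phi = 1 + k * V / 100
phi = 1 + 0.36 * 245 / 100
phi = 1 + 0.882
phi = 1.882

1.882


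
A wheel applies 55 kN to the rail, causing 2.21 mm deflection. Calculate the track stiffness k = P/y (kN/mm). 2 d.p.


Track stiffness k = P / y
k = 55 / 2.21
k = 24.89 kN/mm

24.89


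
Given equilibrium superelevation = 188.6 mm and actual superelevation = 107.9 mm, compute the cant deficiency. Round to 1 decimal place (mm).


Cant deficiency = equilibrium cant - actual cant
CD = 188.6 - 107.9
CD = 80.7 mm

80.7


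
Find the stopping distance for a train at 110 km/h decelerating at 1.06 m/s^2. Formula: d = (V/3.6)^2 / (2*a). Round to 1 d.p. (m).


Convert speed: V = 110 / 3.6 = 30.5556 m/s
V^2 = 933.642
d = 933.642 / (2 * 1.06)
d = 933.642 / 2.12
d = 440.4 m

440.4


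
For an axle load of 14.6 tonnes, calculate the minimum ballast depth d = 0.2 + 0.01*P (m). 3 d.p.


d = 0.2 + 0.01 * 14.6
d = 0.2 + 0.146
d = 0.346 m

0.346


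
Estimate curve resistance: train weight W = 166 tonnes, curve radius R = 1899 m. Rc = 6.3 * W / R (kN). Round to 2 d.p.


Rc = 6.3 * W / R
Rc = 6.3 * 166 / 1899
Rc = 1045.8 / 1899
Rc = 0.55 kN

0.55


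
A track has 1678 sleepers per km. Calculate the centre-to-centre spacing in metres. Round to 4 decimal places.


Spacing = 1000 m / number of sleepers
Spacing = 1000 / 1678
Spacing = 0.5959 m

0.5959


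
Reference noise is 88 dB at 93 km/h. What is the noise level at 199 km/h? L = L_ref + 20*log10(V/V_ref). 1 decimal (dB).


V/V_ref = 199 / 93 = 2.139785
log10(2.139785) = 0.33037
20 * 0.33037 = 6.6074
L = 88 + 6.6074 = 94.6 dB

94.6


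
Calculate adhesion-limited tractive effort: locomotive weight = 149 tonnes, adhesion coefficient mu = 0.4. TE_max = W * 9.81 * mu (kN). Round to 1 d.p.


TE_max = W * g * mu
TE_max = 149 * 9.81 * 0.4
TE_max = 1461.69 * 0.4
TE_max = 584.7 kN

584.7


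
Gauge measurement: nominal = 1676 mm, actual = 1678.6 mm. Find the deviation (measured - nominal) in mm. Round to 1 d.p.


Deviation = measured - nominal
Deviation = 1678.6 - 1676
Deviation = 2.6 mm

2.6


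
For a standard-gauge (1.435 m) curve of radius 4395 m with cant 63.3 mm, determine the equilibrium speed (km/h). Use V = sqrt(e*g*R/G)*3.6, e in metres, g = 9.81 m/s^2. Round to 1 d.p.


Convert cant: e = 63.3 mm = 0.0633 m
V_ms = sqrt(0.0633 * 9.81 * 4395 / 1.435)
V_ms = sqrt(1901.865042) = 43.6104 m/s
V = 43.6104 * 3.6 = 157.0 km/h

157.0


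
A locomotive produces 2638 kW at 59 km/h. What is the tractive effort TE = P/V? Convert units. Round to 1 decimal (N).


Convert: P = 2638 kW = 2638000 W
V = 59 / 3.6 = 16.3889 m/s
TE = 2638000 / 16.3889
TE = 160962.7 N

160962.7


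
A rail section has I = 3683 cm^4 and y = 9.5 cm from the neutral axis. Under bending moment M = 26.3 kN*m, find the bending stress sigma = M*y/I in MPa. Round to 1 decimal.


Convert units:
M = 26.3 kN*m = 26300000 N*mm
y = 9.5 cm = 95 mm
I = 3683 cm^4 = 36830000 mm^4
sigma = 26300000 * 95 / 36830000
sigma = 67.8 MPa

67.8


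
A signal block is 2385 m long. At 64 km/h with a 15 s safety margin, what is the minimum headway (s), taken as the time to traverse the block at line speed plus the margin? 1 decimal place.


V = 64 / 3.6 = 17.7778 m/s
Block traversal time = 2385 / 17.7778 = 134.1562 s
Headway = 134.1562 + 15
Headway = 149.2 s

149.2


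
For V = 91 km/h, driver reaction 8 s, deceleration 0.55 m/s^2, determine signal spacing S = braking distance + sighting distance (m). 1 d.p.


V = 91 / 3.6 = 25.2778 m/s
Braking distance = 25.2778^2 / (2*0.55) = 580.8782 m
Sighting distance = 25.2778 * 8 = 202.2222 m
S = 580.8782 + 202.2222 = 783.1 m

783.1


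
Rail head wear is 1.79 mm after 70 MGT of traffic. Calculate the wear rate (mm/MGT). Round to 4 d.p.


Wear rate = total wear / cumulative tonnage
Rate = 1.79 / 70
Rate = 0.0256 mm/MGT

0.0256


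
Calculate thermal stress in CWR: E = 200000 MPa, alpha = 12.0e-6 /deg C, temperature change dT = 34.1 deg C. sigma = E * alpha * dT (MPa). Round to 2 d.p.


sigma = E * alpha * dT
sigma = 200000 * 12.0e-6 * 34.1
sigma = 2.4 * 34.1
sigma = 81.84 MPa

81.84


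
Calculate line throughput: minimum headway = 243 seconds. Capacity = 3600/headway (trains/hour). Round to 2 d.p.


Capacity = 3600 / headway
Capacity = 3600 / 243
Capacity = 14.81 trains/hour

14.81


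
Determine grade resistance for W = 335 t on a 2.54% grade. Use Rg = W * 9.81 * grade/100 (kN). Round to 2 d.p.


Rg = W * 9.81 * grade / 100
Rg = 335 * 9.81 * 2.54 / 100
Rg = 3286.35 * 0.0254
Rg = 83.47 kN

83.47


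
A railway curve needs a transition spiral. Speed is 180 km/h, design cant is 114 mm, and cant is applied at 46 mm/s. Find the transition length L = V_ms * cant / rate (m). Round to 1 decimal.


Convert speed: V = 180 / 3.6 = 50.0 m/s
L = 50.0 * 114 / 46
L = 5700.0 / 46
L = 123.9 m

123.9


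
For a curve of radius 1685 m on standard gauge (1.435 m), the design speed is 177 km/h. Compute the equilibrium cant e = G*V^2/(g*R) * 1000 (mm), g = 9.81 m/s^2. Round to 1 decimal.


Convert speed: V = 177 / 3.6 = 49.1667 m/s
Apply formula: e = 1.435 * 49.1667^2 / (9.81 * 1685)
e = 1.435 * 2417.3611 / 16529.85
e = 0.209858 m = 209.9 mm

209.9


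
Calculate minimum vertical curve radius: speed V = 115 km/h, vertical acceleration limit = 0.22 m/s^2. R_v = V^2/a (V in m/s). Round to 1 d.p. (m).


Convert speed: V = 115 / 3.6 = 31.9444 m/s
V^2 = 1020.4475 m^2/s^2
R_v = 1020.4475 / 0.22
R_v = 4638.4 m

4638.4


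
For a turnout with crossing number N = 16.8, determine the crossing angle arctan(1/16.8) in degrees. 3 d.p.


1/N = 1/16.8 = 0.059524
angle = arctan(0.059524) = 0.059454 rad
angle = 0.059454 * 180/pi = 3.406 degrees

3.406


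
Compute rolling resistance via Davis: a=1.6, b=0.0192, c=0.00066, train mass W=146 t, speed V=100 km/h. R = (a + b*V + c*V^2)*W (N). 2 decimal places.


b*V = 0.0192 * 100 = 1.92
c*V^2 = 0.00066 * 10000 = 6.6
R_per_t = 1.6 + 1.92 + 6.6 = 10.12 N/t
R_total = 10.12 * 146 = 1477.52 N

1477.52


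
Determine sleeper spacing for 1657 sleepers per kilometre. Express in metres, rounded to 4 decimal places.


Spacing = 1000 m / number of sleepers
Spacing = 1000 / 1657
Spacing = 0.6035 m

0.6035


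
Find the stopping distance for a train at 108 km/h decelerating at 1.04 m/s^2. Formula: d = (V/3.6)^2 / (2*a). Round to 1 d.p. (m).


Convert speed: V = 108 / 3.6 = 30.0 m/s
V^2 = 900.0
d = 900.0 / (2 * 1.04)
d = 900.0 / 2.08
d = 432.7 m

432.7


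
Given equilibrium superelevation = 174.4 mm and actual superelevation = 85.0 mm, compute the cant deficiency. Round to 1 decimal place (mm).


Cant deficiency = equilibrium cant - actual cant
CD = 174.4 - 85.0
CD = 89.4 mm

89.4


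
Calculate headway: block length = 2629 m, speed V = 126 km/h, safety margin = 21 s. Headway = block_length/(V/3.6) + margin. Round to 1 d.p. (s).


V = 126 / 3.6 = 35.0 m/s
Block traversal time = 2629 / 35.0 = 75.1143 s
Headway = 75.1143 + 21
Headway = 96.1 s

96.1


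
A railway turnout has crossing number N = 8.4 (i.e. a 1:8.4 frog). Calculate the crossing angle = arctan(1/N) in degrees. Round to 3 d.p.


1/N = 1/8.4 = 0.119048
angle = arctan(0.119048) = 0.11849 rad
angle = 0.11849 * 180/pi = 6.789 degrees

6.789


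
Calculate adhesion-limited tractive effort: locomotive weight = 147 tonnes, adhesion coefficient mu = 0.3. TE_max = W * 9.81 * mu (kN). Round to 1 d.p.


TE_max = W * g * mu
TE_max = 147 * 9.81 * 0.3
TE_max = 1442.07 * 0.3
TE_max = 432.6 kN

432.6


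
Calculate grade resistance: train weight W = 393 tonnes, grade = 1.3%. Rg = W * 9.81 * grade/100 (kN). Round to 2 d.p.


Rg = W * 9.81 * grade / 100
Rg = 393 * 9.81 * 1.3 / 100
Rg = 3855.33 * 0.013
Rg = 50.12 kN

50.12


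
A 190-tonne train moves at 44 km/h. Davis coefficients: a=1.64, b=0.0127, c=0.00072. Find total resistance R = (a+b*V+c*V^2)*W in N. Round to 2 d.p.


b*V = 0.0127 * 44 = 0.5588
c*V^2 = 0.00072 * 1936 = 1.39392
R_per_t = 1.64 + 0.5588 + 1.39392 = 3.59272 N/t
R_total = 3.59272 * 190 = 682.62 N

682.62


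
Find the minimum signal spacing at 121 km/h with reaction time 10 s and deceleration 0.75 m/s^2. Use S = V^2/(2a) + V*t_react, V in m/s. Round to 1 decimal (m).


V = 121 / 3.6 = 33.6111 m/s
Braking distance = 33.6111^2 / (2*0.75) = 753.1379 m
Sighting distance = 33.6111 * 10 = 336.1111 m
S = 753.1379 + 336.1111 = 1089.2 m

1089.2


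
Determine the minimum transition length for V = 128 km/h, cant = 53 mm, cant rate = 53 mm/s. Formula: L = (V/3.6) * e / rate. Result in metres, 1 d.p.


Convert speed: V = 128 / 3.6 = 35.5556 m/s
L = 35.5556 * 53 / 53
L = 1884.4444 / 53
L = 35.6 m

35.6


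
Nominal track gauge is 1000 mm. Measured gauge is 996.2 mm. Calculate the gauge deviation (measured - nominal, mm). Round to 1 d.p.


Deviation = measured - nominal
Deviation = 996.2 - 1000
Deviation = -3.8 mm

-3.8


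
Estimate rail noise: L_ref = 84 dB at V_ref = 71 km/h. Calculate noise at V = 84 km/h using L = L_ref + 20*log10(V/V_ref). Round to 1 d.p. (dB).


V/V_ref = 84 / 71 = 1.183099
log10(1.183099) = 0.073021
20 * 0.073021 = 1.4604
L = 84 + 1.4604 = 85.5 dB

85.5


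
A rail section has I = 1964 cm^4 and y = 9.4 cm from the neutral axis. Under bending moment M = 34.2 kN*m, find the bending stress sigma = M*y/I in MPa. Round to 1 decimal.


Convert units:
M = 34.2 kN*m = 34200000 N*mm
y = 9.4 cm = 94 mm
I = 1964 cm^4 = 19640000 mm^4
sigma = 34200000 * 94 / 19640000
sigma = 163.7 MPa

163.7


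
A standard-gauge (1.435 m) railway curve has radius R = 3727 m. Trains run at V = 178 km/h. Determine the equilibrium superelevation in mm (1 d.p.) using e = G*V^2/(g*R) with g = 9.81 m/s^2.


Convert speed: V = 178 / 3.6 = 49.4444 m/s
Apply formula: e = 1.435 * 49.4444^2 / (9.81 * 3727)
e = 1.435 * 2444.7531 / 36561.87
e = 0.095953 m = 96.0 mm

96.0


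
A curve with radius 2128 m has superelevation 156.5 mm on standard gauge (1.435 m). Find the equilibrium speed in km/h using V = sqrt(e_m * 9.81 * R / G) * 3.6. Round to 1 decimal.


Convert cant: e = 156.5 mm = 0.1565 m
V_ms = sqrt(0.1565 * 9.81 * 2128 / 1.435)
V_ms = sqrt(2276.685659) = 47.7146 m/s
V = 47.7146 * 3.6 = 171.8 km/h

171.8


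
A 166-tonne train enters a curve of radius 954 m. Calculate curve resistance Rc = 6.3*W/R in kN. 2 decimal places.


Rc = 6.3 * W / R
Rc = 6.3 * 166 / 954
Rc = 1045.8 / 954
Rc = 1.10 kN

1.10


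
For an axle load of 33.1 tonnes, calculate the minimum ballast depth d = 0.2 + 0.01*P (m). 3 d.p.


d = 0.2 + 0.01 * 33.1
d = 0.2 + 0.331
d = 0.531 m

0.531


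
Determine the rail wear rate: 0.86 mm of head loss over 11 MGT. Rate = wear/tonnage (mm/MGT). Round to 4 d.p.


Wear rate = total wear / cumulative tonnage
Rate = 0.86 / 11
Rate = 0.0782 mm/MGT

0.0782


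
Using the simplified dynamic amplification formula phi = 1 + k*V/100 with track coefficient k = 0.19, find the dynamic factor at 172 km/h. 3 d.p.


phi = 1 + k * V / 100
phi = 1 + 0.19 * 172 / 100
phi = 1 + 0.3268
phi = 1.327

1.327


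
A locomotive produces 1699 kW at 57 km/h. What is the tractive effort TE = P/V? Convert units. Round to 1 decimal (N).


Convert: P = 1699 kW = 1699000 W
V = 57 / 3.6 = 15.8333 m/s
TE = 1699000 / 15.8333
TE = 107305.3 N

107305.3


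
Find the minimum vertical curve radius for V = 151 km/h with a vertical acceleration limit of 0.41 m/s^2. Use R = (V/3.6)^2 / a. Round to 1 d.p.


Convert speed: V = 151 / 3.6 = 41.9444 m/s
V^2 = 1759.3364 m^2/s^2
R_v = 1759.3364 / 0.41
R_v = 4291.1 m

4291.1


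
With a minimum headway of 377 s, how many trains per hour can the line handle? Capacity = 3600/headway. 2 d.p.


Capacity = 3600 / headway
Capacity = 3600 / 377
Capacity = 9.55 trains/hour

9.55


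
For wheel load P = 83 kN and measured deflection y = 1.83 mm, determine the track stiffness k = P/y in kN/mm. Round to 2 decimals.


Track stiffness k = P / y
k = 83 / 1.83
k = 45.36 kN/mm

45.36


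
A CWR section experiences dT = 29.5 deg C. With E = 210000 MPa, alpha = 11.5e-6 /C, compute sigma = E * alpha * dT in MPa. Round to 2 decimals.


sigma = E * alpha * dT
sigma = 210000 * 11.5e-6 * 29.5
sigma = 2.415 * 29.5
sigma = 71.24 MPa

71.24


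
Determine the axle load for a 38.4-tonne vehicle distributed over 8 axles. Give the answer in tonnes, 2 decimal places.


Load per axle = total weight / number of axles
Load = 38.4 / 8
Load = 4.80 tonnes

4.80


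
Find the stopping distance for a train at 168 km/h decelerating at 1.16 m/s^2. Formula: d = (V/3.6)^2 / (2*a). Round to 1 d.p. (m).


Convert speed: V = 168 / 3.6 = 46.6667 m/s
V^2 = 2177.7778
d = 2177.7778 / (2 * 1.16)
d = 2177.7778 / 2.32
d = 938.7 m

938.7


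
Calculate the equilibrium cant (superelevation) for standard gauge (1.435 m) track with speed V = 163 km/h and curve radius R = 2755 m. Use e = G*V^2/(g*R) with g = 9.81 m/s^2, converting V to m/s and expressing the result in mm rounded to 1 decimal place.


Convert speed: V = 163 / 3.6 = 45.2778 m/s
Apply formula: e = 1.435 * 45.2778^2 / (9.81 * 2755)
e = 1.435 * 2050.0772 / 27026.55
e = 0.108851 m = 108.9 mm

108.9


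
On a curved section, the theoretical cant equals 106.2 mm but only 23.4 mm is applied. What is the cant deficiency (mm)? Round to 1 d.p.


Cant deficiency = equilibrium cant - actual cant
CD = 106.2 - 23.4
CD = 82.8 mm

82.8


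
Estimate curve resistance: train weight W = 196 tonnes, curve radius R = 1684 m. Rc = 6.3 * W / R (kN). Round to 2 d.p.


Rc = 6.3 * W / R
Rc = 6.3 * 196 / 1684
Rc = 1234.8 / 1684
Rc = 0.73 kN

0.73


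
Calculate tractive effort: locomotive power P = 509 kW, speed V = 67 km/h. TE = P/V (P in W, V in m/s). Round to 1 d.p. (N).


Convert: P = 509 kW = 509000 W
V = 67 / 3.6 = 18.6111 m/s
TE = 509000 / 18.6111
TE = 27349.3 N

27349.3


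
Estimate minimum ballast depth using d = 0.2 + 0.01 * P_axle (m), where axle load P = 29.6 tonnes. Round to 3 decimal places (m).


d = 0.2 + 0.01 * 29.6
d = 0.2 + 0.296
d = 0.496 m

0.496


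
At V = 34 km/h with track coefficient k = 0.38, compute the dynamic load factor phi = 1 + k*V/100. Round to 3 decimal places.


phi = 1 + k * V / 100
phi = 1 + 0.38 * 34 / 100
phi = 1 + 0.1292
phi = 1.129

1.129


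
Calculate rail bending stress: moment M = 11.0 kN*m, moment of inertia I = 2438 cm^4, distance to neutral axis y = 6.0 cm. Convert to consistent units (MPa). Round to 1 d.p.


Convert units:
M = 11.0 kN*m = 11000000 N*mm
y = 6.0 cm = 60 mm
I = 2438 cm^4 = 24380000 mm^4
sigma = 11000000 * 60 / 24380000
sigma = 27.1 MPa

27.1


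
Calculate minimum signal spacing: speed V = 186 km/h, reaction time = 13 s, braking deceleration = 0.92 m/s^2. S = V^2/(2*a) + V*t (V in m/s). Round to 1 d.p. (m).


V = 186 / 3.6 = 51.6667 m/s
Braking distance = 51.6667^2 / (2*0.92) = 1450.785 m
Sighting distance = 51.6667 * 13 = 671.6667 m
S = 1450.785 + 671.6667 = 2122.5 m

2122.5


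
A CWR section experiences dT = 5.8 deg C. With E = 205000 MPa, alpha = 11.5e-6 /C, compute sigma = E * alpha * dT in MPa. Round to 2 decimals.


sigma = E * alpha * dT
sigma = 205000 * 11.5e-6 * 5.8
sigma = 2.3575 * 5.8
sigma = 13.67 MPa

13.67


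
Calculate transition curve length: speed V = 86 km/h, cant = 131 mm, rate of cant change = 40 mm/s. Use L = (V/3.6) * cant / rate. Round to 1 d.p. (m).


Convert speed: V = 86 / 3.6 = 23.8889 m/s
L = 23.8889 * 131 / 40
L = 3129.4444 / 40
L = 78.2 m

78.2


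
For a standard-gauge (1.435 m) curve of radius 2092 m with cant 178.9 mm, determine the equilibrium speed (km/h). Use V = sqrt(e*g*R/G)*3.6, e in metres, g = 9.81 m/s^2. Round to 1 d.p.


Convert cant: e = 178.9 mm = 0.1789 m
V_ms = sqrt(0.1789 * 9.81 * 2092 / 1.435)
V_ms = sqrt(2558.521831) = 50.5818 m/s
V = 50.5818 * 3.6 = 182.1 km/h

182.1


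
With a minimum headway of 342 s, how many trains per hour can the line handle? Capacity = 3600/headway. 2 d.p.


Capacity = 3600 / headway
Capacity = 3600 / 342
Capacity = 10.53 trains/hour

10.53


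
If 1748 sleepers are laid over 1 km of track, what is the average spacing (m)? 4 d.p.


Spacing = 1000 m / number of sleepers
Spacing = 1000 / 1748
Spacing = 0.5721 m

0.5721


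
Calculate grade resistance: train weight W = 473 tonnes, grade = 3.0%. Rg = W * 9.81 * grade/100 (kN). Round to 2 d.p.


Rg = W * 9.81 * grade / 100
Rg = 473 * 9.81 * 3.0 / 100
Rg = 4640.13 * 0.03
Rg = 139.20 kN

139.20


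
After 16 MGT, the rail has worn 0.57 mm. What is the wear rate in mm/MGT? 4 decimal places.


Wear rate = total wear / cumulative tonnage
Rate = 0.57 / 16
Rate = 0.0356 mm/MGT

0.0356


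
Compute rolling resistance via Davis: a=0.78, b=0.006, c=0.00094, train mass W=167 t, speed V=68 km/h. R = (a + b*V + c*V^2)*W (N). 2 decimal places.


b*V = 0.006 * 68 = 0.408
c*V^2 = 0.00094 * 4624 = 4.34656
R_per_t = 0.78 + 0.408 + 4.34656 = 5.53456 N/t
R_total = 5.53456 * 167 = 924.27 N

924.27


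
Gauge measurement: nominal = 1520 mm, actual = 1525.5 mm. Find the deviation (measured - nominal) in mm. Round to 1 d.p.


Deviation = measured - nominal
Deviation = 1525.5 - 1520
Deviation = 5.5 mm

5.5


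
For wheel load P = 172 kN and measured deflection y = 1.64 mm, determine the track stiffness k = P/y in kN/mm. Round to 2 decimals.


Track stiffness k = P / y
k = 172 / 1.64
k = 104.88 kN/mm

104.88


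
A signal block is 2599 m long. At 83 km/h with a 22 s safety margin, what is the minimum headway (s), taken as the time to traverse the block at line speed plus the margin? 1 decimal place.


V = 83 / 3.6 = 23.0556 m/s
Block traversal time = 2599 / 23.0556 = 112.7277 s
Headway = 112.7277 + 22
Headway = 134.7 s

134.7


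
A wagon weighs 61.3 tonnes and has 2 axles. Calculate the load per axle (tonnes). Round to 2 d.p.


Load per axle = total weight / number of axles
Load = 61.3 / 2
Load = 30.65 tonnes

30.65


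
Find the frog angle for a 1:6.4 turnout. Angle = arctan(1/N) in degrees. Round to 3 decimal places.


1/N = 1/6.4 = 0.15625
angle = arctan(0.15625) = 0.154997 rad
angle = 0.154997 * 180/pi = 8.881 degrees

8.881


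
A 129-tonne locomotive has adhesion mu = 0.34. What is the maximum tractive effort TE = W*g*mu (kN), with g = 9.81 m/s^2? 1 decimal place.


TE_max = W * g * mu
TE_max = 129 * 9.81 * 0.34
TE_max = 1265.49 * 0.34
TE_max = 430.3 kN

430.3


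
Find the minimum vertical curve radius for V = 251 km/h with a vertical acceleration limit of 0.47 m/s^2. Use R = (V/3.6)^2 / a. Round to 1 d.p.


Convert speed: V = 251 / 3.6 = 69.7222 m/s
V^2 = 4861.1883 m^2/s^2
R_v = 4861.1883 / 0.47
R_v = 10343.0 m

10343.0


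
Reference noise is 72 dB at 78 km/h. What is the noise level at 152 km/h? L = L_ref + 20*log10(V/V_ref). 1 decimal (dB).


V/V_ref = 152 / 78 = 1.948718
log10(1.948718) = 0.289749
20 * 0.289749 = 5.795
L = 72 + 5.795 = 77.8 dB

77.8


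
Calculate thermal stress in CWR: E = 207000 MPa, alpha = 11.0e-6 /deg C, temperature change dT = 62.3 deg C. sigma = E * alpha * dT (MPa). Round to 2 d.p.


sigma = E * alpha * dT
sigma = 207000 * 11.0e-6 * 62.3
sigma = 2.277 * 62.3
sigma = 141.86 MPa

141.86


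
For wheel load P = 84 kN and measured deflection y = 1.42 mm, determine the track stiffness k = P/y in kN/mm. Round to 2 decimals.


Track stiffness k = P / y
k = 84 / 1.42
k = 59.15 kN/mm

59.15


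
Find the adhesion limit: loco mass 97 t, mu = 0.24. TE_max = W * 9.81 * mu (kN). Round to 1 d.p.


TE_max = W * g * mu
TE_max = 97 * 9.81 * 0.24
TE_max = 951.57 * 0.24
TE_max = 228.4 kN

228.4


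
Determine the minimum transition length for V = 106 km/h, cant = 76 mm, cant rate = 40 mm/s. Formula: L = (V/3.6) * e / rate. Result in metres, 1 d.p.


Convert speed: V = 106 / 3.6 = 29.4444 m/s
L = 29.4444 * 76 / 40
L = 2237.7778 / 40
L = 55.9 m

55.9


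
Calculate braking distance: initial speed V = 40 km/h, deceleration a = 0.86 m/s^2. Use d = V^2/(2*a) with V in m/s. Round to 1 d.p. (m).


Convert speed: V = 40 / 3.6 = 11.1111 m/s
V^2 = 123.4568
d = 123.4568 / (2 * 0.86)
d = 123.4568 / 1.72
d = 71.8 m

71.8


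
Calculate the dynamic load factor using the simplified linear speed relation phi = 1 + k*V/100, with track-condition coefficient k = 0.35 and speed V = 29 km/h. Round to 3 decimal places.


phi = 1 + k * V / 100
phi = 1 + 0.35 * 29 / 100
phi = 1 + 0.1015
phi = 1.102

1.102


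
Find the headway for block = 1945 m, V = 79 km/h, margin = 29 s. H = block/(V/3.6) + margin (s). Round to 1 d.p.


V = 79 / 3.6 = 21.9444 m/s
Block traversal time = 1945 / 21.9444 = 88.6329 s
Headway = 88.6329 + 29
Headway = 117.6 s

117.6


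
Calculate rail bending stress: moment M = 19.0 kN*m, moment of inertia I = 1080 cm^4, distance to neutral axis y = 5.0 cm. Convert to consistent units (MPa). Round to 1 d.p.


Convert units:
M = 19.0 kN*m = 19000000 N*mm
y = 5.0 cm = 50 mm
I = 1080 cm^4 = 10800000 mm^4
sigma = 19000000 * 50 / 10800000
sigma = 88.0 MPa

88.0


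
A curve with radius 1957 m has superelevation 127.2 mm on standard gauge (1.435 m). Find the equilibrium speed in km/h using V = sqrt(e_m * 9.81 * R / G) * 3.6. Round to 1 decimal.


Convert cant: e = 127.2 mm = 0.1272 m
V_ms = sqrt(0.1272 * 9.81 * 1957 / 1.435)
V_ms = sqrt(1701.747194) = 41.2522 m/s
V = 41.2522 * 3.6 = 148.5 km/h

148.5


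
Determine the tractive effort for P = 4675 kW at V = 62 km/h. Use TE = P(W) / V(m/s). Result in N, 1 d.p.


Convert: P = 4675 kW = 4675000 W
V = 62 / 3.6 = 17.2222 m/s
TE = 4675000 / 17.2222
TE = 271451.6 N

271451.6


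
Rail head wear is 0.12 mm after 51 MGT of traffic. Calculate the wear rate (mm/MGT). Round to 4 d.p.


Wear rate = total wear / cumulative tonnage
Rate = 0.12 / 51
Rate = 0.0024 mm/MGT

0.0024


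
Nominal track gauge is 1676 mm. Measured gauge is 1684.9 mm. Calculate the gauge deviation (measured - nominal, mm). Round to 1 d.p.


Deviation = measured - nominal
Deviation = 1684.9 - 1676
Deviation = 8.9 mm

8.9


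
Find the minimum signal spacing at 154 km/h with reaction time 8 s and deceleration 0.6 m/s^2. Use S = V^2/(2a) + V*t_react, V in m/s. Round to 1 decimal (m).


V = 154 / 3.6 = 42.7778 m/s
Braking distance = 42.7778^2 / (2*0.6) = 1524.9486 m
Sighting distance = 42.7778 * 8 = 342.2222 m
S = 1524.9486 + 342.2222 = 1867.2 m

1867.2


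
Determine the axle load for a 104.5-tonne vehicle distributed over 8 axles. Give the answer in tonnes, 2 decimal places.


Load per axle = total weight / number of axles
Load = 104.5 / 8
Load = 13.06 tonnes

13.06
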